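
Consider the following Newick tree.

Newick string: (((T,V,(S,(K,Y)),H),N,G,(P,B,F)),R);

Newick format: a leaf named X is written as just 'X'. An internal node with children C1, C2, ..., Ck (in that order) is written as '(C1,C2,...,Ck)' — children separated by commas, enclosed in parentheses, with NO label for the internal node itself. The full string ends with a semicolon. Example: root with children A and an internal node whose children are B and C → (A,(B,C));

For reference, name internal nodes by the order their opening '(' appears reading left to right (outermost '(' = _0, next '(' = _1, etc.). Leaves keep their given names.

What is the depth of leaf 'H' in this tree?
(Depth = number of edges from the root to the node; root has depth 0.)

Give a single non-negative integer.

Newick: (((T,V,(S,(K,Y)),H),N,G,(P,B,F)),R);
Naming internals by '(' encounter order: outermost '(' = _0, next = _1, ...
Query node: H
Path from root: _0 -> _1 -> _2 -> H
Depth of H: 3 (number of edges from root)

Answer: 3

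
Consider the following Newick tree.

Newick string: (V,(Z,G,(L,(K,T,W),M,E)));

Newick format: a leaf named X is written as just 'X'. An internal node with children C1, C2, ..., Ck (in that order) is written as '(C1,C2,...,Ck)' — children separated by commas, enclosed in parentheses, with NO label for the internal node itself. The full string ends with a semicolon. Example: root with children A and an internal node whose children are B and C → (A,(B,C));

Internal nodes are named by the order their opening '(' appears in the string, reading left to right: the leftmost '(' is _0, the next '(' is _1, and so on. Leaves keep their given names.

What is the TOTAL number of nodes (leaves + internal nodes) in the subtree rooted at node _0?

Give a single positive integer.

Answer: 13

Derivation:
Newick: (V,(Z,G,(L,(K,T,W),M,E)));
Locate _0: it is the '(' at position 0 (the 1st '(' reading left to right).
Query: subtree rooted at _0
_0: subtree_size = 1 + 12
  V: subtree_size = 1 + 0
  _1: subtree_size = 1 + 10
    Z: subtree_size = 1 + 0
    G: subtree_size = 1 + 0
    _2: subtree_size = 1 + 7
      L: subtree_size = 1 + 0
      _3: subtree_size = 1 + 3
        K: subtree_size = 1 + 0
        T: subtree_size = 1 + 0
        W: subtree_size = 1 + 0
      M: subtree_size = 1 + 0
      E: subtree_size = 1 + 0
Total subtree size of _0: 13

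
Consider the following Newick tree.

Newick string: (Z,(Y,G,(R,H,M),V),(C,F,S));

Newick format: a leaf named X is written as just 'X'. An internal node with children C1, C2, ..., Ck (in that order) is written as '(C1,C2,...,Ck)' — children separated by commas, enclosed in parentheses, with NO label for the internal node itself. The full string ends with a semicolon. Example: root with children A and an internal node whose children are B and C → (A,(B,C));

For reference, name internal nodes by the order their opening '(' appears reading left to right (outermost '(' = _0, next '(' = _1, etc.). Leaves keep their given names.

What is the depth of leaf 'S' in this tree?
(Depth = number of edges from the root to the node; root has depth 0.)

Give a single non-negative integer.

Answer: 2

Derivation:
Newick: (Z,(Y,G,(R,H,M),V),(C,F,S));
Naming internals by '(' encounter order: outermost '(' = _0, next = _1, ...
Query node: S
Path from root: _0 -> _3 -> S
Depth of S: 2 (number of edges from root)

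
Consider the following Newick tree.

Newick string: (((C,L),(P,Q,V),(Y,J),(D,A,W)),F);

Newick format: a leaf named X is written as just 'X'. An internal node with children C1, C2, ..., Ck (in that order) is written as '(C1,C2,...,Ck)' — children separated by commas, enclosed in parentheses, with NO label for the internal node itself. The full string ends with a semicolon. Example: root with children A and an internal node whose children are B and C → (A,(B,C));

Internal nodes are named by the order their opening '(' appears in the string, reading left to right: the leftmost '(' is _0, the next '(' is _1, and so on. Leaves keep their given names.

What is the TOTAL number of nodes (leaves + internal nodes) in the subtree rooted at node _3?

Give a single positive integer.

Answer: 4

Derivation:
Newick: (((C,L),(P,Q,V),(Y,J),(D,A,W)),F);
Locate _3: it is the '(' at position 8 (the 4th '(' reading left to right).
Query: subtree rooted at _3
_3: subtree_size = 1 + 3
  P: subtree_size = 1 + 0
  Q: subtree_size = 1 + 0
  V: subtree_size = 1 + 0
Total subtree size of _3: 4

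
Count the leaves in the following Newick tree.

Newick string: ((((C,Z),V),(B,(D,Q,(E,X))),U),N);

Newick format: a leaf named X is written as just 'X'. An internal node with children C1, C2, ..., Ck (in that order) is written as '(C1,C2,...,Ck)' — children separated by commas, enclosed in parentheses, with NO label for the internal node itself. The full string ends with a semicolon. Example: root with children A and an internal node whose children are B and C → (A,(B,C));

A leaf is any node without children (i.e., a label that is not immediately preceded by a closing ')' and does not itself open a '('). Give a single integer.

Answer: 10

Derivation:
Newick: ((((C,Z),V),(B,(D,Q,(E,X))),U),N);
Scan left-to-right; a leaf is any maximal label run not followed by '(':
  pos 4: leaf 'C' → count = 1
  pos 6: leaf 'Z' → count = 2
  pos 9: leaf 'V' → count = 3
  pos 13: leaf 'B' → count = 4
  pos 16: leaf 'D' → count = 5
  pos 18: leaf 'Q' → count = 6
  pos 21: leaf 'E' → count = 7
  pos 23: leaf 'X' → count = 8
  pos 28: leaf 'U' → count = 9
  pos 31: leaf 'N' → count = 10
Total leaves: 10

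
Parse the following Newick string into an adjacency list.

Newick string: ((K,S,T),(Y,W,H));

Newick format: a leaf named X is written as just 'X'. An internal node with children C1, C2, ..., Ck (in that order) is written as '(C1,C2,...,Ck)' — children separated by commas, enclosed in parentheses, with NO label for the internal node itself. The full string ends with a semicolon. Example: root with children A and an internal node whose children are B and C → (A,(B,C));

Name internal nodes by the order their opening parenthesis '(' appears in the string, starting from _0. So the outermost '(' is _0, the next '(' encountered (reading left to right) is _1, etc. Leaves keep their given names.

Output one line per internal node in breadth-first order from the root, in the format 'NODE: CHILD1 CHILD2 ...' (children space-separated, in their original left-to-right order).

Input: ((K,S,T),(Y,W,H));
Scanning left-to-right, naming '(' by encounter order:
  pos 0: '(' -> open internal node _0 (depth 1)
  pos 1: '(' -> open internal node _1 (depth 2)
  pos 7: ')' -> close internal node _1 (now at depth 1)
  pos 9: '(' -> open internal node _2 (depth 2)
  pos 15: ')' -> close internal node _2 (now at depth 1)
  pos 16: ')' -> close internal node _0 (now at depth 0)
Total internal nodes: 3
BFS adjacency from root:
  _0: _1 _2
  _1: K S T
  _2: Y W H

Answer: _0: _1 _2
_1: K S T
_2: Y W H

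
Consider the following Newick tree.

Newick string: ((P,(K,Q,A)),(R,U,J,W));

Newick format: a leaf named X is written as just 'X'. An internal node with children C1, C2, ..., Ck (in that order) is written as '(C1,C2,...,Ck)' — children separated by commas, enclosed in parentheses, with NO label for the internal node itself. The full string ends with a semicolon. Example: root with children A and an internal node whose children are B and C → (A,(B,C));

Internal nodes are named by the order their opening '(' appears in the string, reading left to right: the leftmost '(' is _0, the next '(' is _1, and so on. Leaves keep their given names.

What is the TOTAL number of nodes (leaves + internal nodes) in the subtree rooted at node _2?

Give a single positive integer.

Newick: ((P,(K,Q,A)),(R,U,J,W));
Locate _2: it is the '(' at position 4 (the 3rd '(' reading left to right).
Query: subtree rooted at _2
_2: subtree_size = 1 + 3
  K: subtree_size = 1 + 0
  Q: subtree_size = 1 + 0
  A: subtree_size = 1 + 0
Total subtree size of _2: 4

Answer: 4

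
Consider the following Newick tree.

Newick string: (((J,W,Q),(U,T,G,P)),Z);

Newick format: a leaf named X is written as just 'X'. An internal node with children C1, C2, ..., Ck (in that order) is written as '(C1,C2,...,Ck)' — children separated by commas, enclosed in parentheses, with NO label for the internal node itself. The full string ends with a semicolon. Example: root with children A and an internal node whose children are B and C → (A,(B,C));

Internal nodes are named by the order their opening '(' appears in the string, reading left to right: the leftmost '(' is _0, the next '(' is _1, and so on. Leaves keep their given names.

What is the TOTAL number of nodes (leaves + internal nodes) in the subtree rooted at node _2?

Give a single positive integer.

Newick: (((J,W,Q),(U,T,G,P)),Z);
Locate _2: it is the '(' at position 2 (the 3rd '(' reading left to right).
Query: subtree rooted at _2
_2: subtree_size = 1 + 3
  J: subtree_size = 1 + 0
  W: subtree_size = 1 + 0
  Q: subtree_size = 1 + 0
Total subtree size of _2: 4

Answer: 4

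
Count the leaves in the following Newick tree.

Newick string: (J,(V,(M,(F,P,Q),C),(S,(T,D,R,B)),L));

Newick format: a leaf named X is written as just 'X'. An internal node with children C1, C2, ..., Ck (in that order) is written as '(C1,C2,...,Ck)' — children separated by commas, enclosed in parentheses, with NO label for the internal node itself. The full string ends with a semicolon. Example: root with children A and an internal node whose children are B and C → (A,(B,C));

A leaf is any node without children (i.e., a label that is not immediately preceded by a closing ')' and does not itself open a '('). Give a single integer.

Newick: (J,(V,(M,(F,P,Q),C),(S,(T,D,R,B)),L));
Scan left-to-right; a leaf is any maximal label run not followed by '(':
  pos 1: leaf 'J' → count = 1
  pos 4: leaf 'V' → count = 2
  pos 7: leaf 'M' → count = 3
  pos 10: leaf 'F' → count = 4
  pos 12: leaf 'P' → count = 5
  pos 14: leaf 'Q' → count = 6
  pos 17: leaf 'C' → count = 7
  pos 21: leaf 'S' → count = 8
  pos 24: leaf 'T' → count = 9
  pos 26: leaf 'D' → count = 10
  pos 28: leaf 'R' → count = 11
  pos 30: leaf 'B' → count = 12
  pos 34: leaf 'L' → count = 13
Total leaves: 13

Answer: 13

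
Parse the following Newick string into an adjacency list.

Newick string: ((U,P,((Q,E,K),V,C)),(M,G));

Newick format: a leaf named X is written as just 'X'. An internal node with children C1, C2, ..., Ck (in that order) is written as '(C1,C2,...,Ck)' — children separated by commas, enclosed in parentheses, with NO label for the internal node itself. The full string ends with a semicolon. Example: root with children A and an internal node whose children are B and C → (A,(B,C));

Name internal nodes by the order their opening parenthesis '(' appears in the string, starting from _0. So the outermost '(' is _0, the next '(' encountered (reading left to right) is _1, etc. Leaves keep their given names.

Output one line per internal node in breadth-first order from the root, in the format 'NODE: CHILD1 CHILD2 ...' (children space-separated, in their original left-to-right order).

Input: ((U,P,((Q,E,K),V,C)),(M,G));
Scanning left-to-right, naming '(' by encounter order:
  pos 0: '(' -> open internal node _0 (depth 1)
  pos 1: '(' -> open internal node _1 (depth 2)
  pos 6: '(' -> open internal node _2 (depth 3)
  pos 7: '(' -> open internal node _3 (depth 4)
  pos 13: ')' -> close internal node _3 (now at depth 3)
  pos 18: ')' -> close internal node _2 (now at depth 2)
  pos 19: ')' -> close internal node _1 (now at depth 1)
  pos 21: '(' -> open internal node _4 (depth 2)
  pos 25: ')' -> close internal node _4 (now at depth 1)
  pos 26: ')' -> close internal node _0 (now at depth 0)
Total internal nodes: 5
BFS adjacency from root:
  _0: _1 _4
  _1: U P _2
  _4: M G
  _2: _3 V C
  _3: Q E K

Answer: _0: _1 _4
_1: U P _2
_4: M G
_2: _3 V C
_3: Q E K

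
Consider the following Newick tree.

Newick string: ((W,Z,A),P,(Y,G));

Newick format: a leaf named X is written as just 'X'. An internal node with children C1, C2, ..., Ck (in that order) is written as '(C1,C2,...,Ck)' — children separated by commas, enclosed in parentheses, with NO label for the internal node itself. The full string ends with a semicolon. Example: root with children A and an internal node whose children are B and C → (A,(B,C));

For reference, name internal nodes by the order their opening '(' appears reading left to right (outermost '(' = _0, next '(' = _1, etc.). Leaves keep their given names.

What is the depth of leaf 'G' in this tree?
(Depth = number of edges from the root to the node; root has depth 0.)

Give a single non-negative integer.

Newick: ((W,Z,A),P,(Y,G));
Naming internals by '(' encounter order: outermost '(' = _0, next = _1, ...
Query node: G
Path from root: _0 -> _2 -> G
Depth of G: 2 (number of edges from root)

Answer: 2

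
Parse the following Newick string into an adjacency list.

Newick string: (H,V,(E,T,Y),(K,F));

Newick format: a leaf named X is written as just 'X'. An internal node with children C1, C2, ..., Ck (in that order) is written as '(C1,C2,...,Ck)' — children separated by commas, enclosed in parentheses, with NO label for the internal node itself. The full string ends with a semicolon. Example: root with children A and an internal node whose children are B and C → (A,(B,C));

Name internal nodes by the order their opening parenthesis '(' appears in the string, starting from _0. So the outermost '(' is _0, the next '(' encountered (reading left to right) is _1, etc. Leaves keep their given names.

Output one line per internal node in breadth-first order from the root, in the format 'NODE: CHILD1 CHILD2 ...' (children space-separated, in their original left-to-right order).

Input: (H,V,(E,T,Y),(K,F));
Scanning left-to-right, naming '(' by encounter order:
  pos 0: '(' -> open internal node _0 (depth 1)
  pos 5: '(' -> open internal node _1 (depth 2)
  pos 11: ')' -> close internal node _1 (now at depth 1)
  pos 13: '(' -> open internal node _2 (depth 2)
  pos 17: ')' -> close internal node _2 (now at depth 1)
  pos 18: ')' -> close internal node _0 (now at depth 0)
Total internal nodes: 3
BFS adjacency from root:
  _0: H V _1 _2
  _1: E T Y
  _2: K F

Answer: _0: H V _1 _2
_1: E T Y
_2: K F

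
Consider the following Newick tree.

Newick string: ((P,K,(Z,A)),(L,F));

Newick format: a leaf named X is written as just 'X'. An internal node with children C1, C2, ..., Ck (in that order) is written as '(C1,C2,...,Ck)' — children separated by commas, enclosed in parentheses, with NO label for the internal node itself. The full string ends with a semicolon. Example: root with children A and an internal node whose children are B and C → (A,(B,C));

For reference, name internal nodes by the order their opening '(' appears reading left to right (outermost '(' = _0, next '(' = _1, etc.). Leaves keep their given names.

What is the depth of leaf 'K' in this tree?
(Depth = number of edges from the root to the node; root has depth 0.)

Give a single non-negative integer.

Newick: ((P,K,(Z,A)),(L,F));
Naming internals by '(' encounter order: outermost '(' = _0, next = _1, ...
Query node: K
Path from root: _0 -> _1 -> K
Depth of K: 2 (number of edges from root)

Answer: 2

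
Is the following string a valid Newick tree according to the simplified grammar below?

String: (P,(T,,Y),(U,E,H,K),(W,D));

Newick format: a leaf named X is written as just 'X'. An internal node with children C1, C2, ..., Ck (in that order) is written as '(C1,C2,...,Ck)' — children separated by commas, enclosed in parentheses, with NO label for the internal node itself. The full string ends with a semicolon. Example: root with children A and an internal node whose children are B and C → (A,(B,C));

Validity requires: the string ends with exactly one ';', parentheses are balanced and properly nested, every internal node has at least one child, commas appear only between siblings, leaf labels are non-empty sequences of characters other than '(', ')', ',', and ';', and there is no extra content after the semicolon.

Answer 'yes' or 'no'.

Input: (P,(T,,Y),(U,E,H,K),(W,D));
Paren balance: 4 '(' vs 4 ')' OK
Ends with single ';': True
Full parse: FAILS (empty leaf label at pos 6)
Valid: False

Answer: no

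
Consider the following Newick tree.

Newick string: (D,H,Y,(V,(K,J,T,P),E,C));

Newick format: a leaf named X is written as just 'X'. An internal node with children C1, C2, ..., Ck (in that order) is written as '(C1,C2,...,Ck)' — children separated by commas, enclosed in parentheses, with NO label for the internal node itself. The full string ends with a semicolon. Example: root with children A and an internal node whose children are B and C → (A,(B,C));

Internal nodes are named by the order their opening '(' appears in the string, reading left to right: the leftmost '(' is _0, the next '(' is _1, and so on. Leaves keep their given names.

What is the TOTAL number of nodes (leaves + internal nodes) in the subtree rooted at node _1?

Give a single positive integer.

Newick: (D,H,Y,(V,(K,J,T,P),E,C));
Locate _1: it is the '(' at position 7 (the 2nd '(' reading left to right).
Query: subtree rooted at _1
_1: subtree_size = 1 + 8
  V: subtree_size = 1 + 0
  _2: subtree_size = 1 + 4
    K: subtree_size = 1 + 0
    J: subtree_size = 1 + 0
    T: subtree_size = 1 + 0
    P: subtree_size = 1 + 0
  E: subtree_size = 1 + 0
  C: subtree_size = 1 + 0
Total subtree size of _1: 9

Answer: 9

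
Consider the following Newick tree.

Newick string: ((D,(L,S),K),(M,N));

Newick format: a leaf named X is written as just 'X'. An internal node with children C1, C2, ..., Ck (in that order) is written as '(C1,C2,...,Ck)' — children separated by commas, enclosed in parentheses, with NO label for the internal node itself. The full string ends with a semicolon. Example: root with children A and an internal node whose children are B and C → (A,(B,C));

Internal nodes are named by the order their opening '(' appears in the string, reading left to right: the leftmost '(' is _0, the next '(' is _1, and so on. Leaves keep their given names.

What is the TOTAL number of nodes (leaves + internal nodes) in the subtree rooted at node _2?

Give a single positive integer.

Newick: ((D,(L,S),K),(M,N));
Locate _2: it is the '(' at position 4 (the 3rd '(' reading left to right).
Query: subtree rooted at _2
_2: subtree_size = 1 + 2
  L: subtree_size = 1 + 0
  S: subtree_size = 1 + 0
Total subtree size of _2: 3

Answer: 3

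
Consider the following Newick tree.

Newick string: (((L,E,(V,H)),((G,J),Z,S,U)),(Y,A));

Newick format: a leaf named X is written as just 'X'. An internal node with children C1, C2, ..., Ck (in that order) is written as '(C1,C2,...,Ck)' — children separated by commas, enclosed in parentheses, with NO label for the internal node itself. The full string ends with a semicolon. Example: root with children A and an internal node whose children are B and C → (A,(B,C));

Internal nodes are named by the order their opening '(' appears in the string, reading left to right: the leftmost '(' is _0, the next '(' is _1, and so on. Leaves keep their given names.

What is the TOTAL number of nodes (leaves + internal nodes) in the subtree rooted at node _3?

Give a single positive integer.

Answer: 3

Derivation:
Newick: (((L,E,(V,H)),((G,J),Z,S,U)),(Y,A));
Locate _3: it is the '(' at position 7 (the 4th '(' reading left to right).
Query: subtree rooted at _3
_3: subtree_size = 1 + 2
  V: subtree_size = 1 + 0
  H: subtree_size = 1 + 0
Total subtree size of _3: 3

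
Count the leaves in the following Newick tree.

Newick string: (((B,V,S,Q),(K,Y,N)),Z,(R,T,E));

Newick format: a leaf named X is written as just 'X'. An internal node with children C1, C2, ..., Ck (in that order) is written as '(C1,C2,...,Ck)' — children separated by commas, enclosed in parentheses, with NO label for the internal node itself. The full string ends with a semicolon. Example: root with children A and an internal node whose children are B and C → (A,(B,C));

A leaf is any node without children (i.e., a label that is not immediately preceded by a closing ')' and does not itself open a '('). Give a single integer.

Answer: 11

Derivation:
Newick: (((B,V,S,Q),(K,Y,N)),Z,(R,T,E));
Scan left-to-right; a leaf is any maximal label run not followed by '(':
  pos 3: leaf 'B' → count = 1
  pos 5: leaf 'V' → count = 2
  pos 7: leaf 'S' → count = 3
  pos 9: leaf 'Q' → count = 4
  pos 13: leaf 'K' → count = 5
  pos 15: leaf 'Y' → count = 6
  pos 17: leaf 'N' → count = 7
  pos 21: leaf 'Z' → count = 8
  pos 24: leaf 'R' → count = 9
  pos 26: leaf 'T' → count = 10
  pos 28: leaf 'E' → count = 11
Total leaves: 11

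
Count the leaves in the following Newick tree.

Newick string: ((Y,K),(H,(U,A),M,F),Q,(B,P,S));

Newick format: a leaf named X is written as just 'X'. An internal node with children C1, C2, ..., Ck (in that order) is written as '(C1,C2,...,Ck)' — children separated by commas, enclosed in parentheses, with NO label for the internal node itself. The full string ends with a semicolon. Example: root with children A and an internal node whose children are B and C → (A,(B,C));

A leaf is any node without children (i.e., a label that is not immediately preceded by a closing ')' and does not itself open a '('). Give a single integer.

Answer: 11

Derivation:
Newick: ((Y,K),(H,(U,A),M,F),Q,(B,P,S));
Scan left-to-right; a leaf is any maximal label run not followed by '(':
  pos 2: leaf 'Y' → count = 1
  pos 4: leaf 'K' → count = 2
  pos 8: leaf 'H' → count = 3
  pos 11: leaf 'U' → count = 4
  pos 13: leaf 'A' → count = 5
  pos 16: leaf 'M' → count = 6
  pos 18: leaf 'F' → count = 7
  pos 21: leaf 'Q' → count = 8
  pos 24: leaf 'B' → count = 9
  pos 26: leaf 'P' → count = 10
  pos 28: leaf 'S' → count = 11
Total leaves: 11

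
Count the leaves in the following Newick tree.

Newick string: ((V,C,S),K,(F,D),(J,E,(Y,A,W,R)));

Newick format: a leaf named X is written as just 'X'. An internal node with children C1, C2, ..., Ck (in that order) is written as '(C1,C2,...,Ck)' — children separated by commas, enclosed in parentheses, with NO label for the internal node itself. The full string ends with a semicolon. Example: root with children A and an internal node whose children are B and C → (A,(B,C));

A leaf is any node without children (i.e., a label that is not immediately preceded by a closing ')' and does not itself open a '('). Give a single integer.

Answer: 12

Derivation:
Newick: ((V,C,S),K,(F,D),(J,E,(Y,A,W,R)));
Scan left-to-right; a leaf is any maximal label run not followed by '(':
  pos 2: leaf 'V' → count = 1
  pos 4: leaf 'C' → count = 2
  pos 6: leaf 'S' → count = 3
  pos 9: leaf 'K' → count = 4
  pos 12: leaf 'F' → count = 5
  pos 14: leaf 'D' → count = 6
  pos 18: leaf 'J' → count = 7
  pos 20: leaf 'E' → count = 8
  pos 23: leaf 'Y' → count = 9
  pos 25: leaf 'A' → count = 10
  pos 27: leaf 'W' → count = 11
  pos 29: leaf 'R' → count = 12
Total leaves: 12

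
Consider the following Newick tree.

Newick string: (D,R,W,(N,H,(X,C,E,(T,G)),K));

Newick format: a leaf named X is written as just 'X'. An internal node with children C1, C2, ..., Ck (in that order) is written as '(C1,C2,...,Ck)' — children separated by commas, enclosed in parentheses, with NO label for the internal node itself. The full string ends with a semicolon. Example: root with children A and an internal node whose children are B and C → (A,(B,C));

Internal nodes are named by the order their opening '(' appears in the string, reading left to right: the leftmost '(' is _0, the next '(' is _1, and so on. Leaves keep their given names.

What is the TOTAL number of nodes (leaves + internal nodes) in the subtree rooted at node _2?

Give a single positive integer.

Newick: (D,R,W,(N,H,(X,C,E,(T,G)),K));
Locate _2: it is the '(' at position 12 (the 3rd '(' reading left to right).
Query: subtree rooted at _2
_2: subtree_size = 1 + 6
  X: subtree_size = 1 + 0
  C: subtree_size = 1 + 0
  E: subtree_size = 1 + 0
  _3: subtree_size = 1 + 2
    T: subtree_size = 1 + 0
    G: subtree_size = 1 + 0
Total subtree size of _2: 7

Answer: 7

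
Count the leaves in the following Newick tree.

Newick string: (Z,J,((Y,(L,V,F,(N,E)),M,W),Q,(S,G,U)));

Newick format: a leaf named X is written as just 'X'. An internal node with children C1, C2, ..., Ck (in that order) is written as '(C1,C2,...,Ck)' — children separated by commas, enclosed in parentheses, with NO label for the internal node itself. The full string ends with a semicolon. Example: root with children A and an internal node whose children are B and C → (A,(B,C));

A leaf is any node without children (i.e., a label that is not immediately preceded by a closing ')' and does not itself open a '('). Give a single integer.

Newick: (Z,J,((Y,(L,V,F,(N,E)),M,W),Q,(S,G,U)));
Scan left-to-right; a leaf is any maximal label run not followed by '(':
  pos 1: leaf 'Z' → count = 1
  pos 3: leaf 'J' → count = 2
  pos 7: leaf 'Y' → count = 3
  pos 10: leaf 'L' → count = 4
  pos 12: leaf 'V' → count = 5
  pos 14: leaf 'F' → count = 6
  pos 17: leaf 'N' → count = 7
  pos 19: leaf 'E' → count = 8
  pos 23: leaf 'M' → count = 9
  pos 25: leaf 'W' → count = 10
  pos 28: leaf 'Q' → count = 11
  pos 31: leaf 'S' → count = 12
  pos 33: leaf 'G' → count = 13
  pos 35: leaf 'U' → count = 14
Total leaves: 14

Answer: 14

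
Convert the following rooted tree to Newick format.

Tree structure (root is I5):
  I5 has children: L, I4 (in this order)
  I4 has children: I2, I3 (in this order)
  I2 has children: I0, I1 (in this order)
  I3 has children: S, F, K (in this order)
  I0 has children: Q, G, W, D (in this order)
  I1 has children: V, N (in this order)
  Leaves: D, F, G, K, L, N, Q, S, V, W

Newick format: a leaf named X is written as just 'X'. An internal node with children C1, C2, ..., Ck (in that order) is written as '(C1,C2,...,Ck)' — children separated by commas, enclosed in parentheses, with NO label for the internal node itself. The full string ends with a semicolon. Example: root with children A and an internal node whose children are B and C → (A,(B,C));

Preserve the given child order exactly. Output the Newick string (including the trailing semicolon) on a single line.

internal I5 with children ['L', 'I4']
  leaf 'L' → 'L'
  internal I4 with children ['I2', 'I3']
    internal I2 with children ['I0', 'I1']
      internal I0 with children ['Q', 'G', 'W', 'D']
        leaf 'Q' → 'Q'
        leaf 'G' → 'G'
        leaf 'W' → 'W'
        leaf 'D' → 'D'
      → '(Q,G,W,D)'
      internal I1 with children ['V', 'N']
        leaf 'V' → 'V'
        leaf 'N' → 'N'
      → '(V,N)'
    → '((Q,G,W,D),(V,N))'
    internal I3 with children ['S', 'F', 'K']
      leaf 'S' → 'S'
      leaf 'F' → 'F'
      leaf 'K' → 'K'
    → '(S,F,K)'
  → '(((Q,G,W,D),(V,N)),(S,F,K))'
→ '(L,(((Q,G,W,D),(V,N)),(S,F,K)))'
Final: (L,(((Q,G,W,D),(V,N)),(S,F,K)));

Answer: (L,(((Q,G,W,D),(V,N)),(S,F,K)));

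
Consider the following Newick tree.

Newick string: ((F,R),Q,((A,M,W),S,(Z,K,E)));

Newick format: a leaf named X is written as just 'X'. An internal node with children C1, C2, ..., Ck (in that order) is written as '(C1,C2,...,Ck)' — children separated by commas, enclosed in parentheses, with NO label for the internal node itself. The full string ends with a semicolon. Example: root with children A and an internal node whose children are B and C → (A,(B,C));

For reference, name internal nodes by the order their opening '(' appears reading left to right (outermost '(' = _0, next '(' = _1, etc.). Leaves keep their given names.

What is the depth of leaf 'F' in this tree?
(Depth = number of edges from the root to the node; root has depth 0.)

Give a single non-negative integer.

Answer: 2

Derivation:
Newick: ((F,R),Q,((A,M,W),S,(Z,K,E)));
Naming internals by '(' encounter order: outermost '(' = _0, next = _1, ...
Query node: F
Path from root: _0 -> _1 -> F
Depth of F: 2 (number of edges from root)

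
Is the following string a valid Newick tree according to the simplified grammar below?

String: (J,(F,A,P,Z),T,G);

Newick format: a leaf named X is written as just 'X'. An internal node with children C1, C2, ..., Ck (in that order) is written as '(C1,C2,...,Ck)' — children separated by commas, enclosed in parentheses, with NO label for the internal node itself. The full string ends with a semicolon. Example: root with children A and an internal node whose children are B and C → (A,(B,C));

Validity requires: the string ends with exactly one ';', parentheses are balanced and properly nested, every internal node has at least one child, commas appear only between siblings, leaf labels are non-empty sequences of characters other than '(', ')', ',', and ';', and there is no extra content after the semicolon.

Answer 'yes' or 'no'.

Input: (J,(F,A,P,Z),T,G);
Paren balance: 2 '(' vs 2 ')' OK
Ends with single ';': True
Full parse: OK
Valid: True

Answer: yes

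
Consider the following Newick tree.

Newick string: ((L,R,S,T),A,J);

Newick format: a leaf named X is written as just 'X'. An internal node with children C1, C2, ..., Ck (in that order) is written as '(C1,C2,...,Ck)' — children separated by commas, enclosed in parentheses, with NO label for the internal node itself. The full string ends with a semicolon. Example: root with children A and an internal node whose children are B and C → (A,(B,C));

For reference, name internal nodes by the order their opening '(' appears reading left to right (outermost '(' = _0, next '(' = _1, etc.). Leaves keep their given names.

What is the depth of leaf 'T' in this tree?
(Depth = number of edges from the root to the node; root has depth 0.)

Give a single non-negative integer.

Newick: ((L,R,S,T),A,J);
Naming internals by '(' encounter order: outermost '(' = _0, next = _1, ...
Query node: T
Path from root: _0 -> _1 -> T
Depth of T: 2 (number of edges from root)

Answer: 2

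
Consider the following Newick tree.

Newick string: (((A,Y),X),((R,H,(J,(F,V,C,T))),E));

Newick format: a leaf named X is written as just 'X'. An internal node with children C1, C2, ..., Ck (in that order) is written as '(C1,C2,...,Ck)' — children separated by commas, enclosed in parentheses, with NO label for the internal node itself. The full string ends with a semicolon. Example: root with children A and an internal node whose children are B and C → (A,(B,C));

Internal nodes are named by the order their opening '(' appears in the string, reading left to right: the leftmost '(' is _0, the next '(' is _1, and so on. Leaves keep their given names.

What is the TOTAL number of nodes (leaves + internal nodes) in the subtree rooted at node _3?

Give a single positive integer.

Newick: (((A,Y),X),((R,H,(J,(F,V,C,T))),E));
Locate _3: it is the '(' at position 11 (the 4th '(' reading left to right).
Query: subtree rooted at _3
_3: subtree_size = 1 + 11
  _4: subtree_size = 1 + 9
    R: subtree_size = 1 + 0
    H: subtree_size = 1 + 0
    _5: subtree_size = 1 + 6
      J: subtree_size = 1 + 0
      _6: subtree_size = 1 + 4
        F: subtree_size = 1 + 0
        V: subtree_size = 1 + 0
        C: subtree_size = 1 + 0
        T: subtree_size = 1 + 0
  E: subtree_size = 1 + 0
Total subtree size of _3: 12

Answer: 12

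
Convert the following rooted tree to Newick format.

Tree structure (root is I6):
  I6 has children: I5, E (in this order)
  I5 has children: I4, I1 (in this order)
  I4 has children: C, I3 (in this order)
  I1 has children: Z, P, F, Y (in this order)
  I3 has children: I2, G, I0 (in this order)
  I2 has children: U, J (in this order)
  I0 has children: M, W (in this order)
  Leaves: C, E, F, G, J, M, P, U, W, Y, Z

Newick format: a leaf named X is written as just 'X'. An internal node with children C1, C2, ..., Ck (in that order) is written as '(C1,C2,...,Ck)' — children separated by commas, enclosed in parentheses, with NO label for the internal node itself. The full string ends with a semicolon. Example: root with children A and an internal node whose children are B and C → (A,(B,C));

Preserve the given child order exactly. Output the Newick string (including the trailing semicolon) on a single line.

Answer: (((C,((U,J),G,(M,W))),(Z,P,F,Y)),E);

Derivation:
internal I6 with children ['I5', 'E']
  internal I5 with children ['I4', 'I1']
    internal I4 with children ['C', 'I3']
      leaf 'C' → 'C'
      internal I3 with children ['I2', 'G', 'I0']
        internal I2 with children ['U', 'J']
          leaf 'U' → 'U'
          leaf 'J' → 'J'
        → '(U,J)'
        leaf 'G' → 'G'
        internal I0 with children ['M', 'W']
          leaf 'M' → 'M'
          leaf 'W' → 'W'
        → '(M,W)'
      → '((U,J),G,(M,W))'
    → '(C,((U,J),G,(M,W)))'
    internal I1 with children ['Z', 'P', 'F', 'Y']
      leaf 'Z' → 'Z'
      leaf 'P' → 'P'
      leaf 'F' → 'F'
      leaf 'Y' → 'Y'
    → '(Z,P,F,Y)'
  → '((C,((U,J),G,(M,W))),(Z,P,F,Y))'
  leaf 'E' → 'E'
→ '(((C,((U,J),G,(M,W))),(Z,P,F,Y)),E)'
Final: (((C,((U,J),G,(M,W))),(Z,P,F,Y)),E);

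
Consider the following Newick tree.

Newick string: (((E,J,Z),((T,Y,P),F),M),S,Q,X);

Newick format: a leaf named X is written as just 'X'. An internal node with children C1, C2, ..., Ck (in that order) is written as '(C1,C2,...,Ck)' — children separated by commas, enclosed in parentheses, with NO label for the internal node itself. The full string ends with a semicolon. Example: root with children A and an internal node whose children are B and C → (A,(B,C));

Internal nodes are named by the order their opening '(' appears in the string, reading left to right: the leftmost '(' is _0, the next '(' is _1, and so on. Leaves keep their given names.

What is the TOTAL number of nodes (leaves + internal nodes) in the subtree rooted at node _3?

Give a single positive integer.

Answer: 6

Derivation:
Newick: (((E,J,Z),((T,Y,P),F),M),S,Q,X);
Locate _3: it is the '(' at position 10 (the 4th '(' reading left to right).
Query: subtree rooted at _3
_3: subtree_size = 1 + 5
  _4: subtree_size = 1 + 3
    T: subtree_size = 1 + 0
    Y: subtree_size = 1 + 0
    P: subtree_size = 1 + 0
  F: subtree_size = 1 + 0
Total subtree size of _3: 6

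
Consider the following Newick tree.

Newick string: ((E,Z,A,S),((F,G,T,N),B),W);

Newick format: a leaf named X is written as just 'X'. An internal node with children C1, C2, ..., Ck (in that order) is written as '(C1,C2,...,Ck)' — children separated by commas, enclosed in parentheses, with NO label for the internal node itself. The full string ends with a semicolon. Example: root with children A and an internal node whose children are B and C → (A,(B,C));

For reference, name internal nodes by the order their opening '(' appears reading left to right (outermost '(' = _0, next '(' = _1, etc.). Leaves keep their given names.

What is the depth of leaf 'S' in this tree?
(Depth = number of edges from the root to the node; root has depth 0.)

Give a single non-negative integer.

Answer: 2

Derivation:
Newick: ((E,Z,A,S),((F,G,T,N),B),W);
Naming internals by '(' encounter order: outermost '(' = _0, next = _1, ...
Query node: S
Path from root: _0 -> _1 -> S
Depth of S: 2 (number of edges from root)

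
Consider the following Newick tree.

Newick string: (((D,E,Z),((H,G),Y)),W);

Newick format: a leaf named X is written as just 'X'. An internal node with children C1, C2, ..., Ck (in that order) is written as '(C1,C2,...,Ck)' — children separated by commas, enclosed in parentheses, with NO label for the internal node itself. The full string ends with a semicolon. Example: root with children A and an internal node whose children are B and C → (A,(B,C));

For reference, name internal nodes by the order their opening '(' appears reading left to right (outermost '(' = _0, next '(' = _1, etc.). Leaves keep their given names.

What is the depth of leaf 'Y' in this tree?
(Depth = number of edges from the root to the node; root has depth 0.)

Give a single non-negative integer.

Answer: 3

Derivation:
Newick: (((D,E,Z),((H,G),Y)),W);
Naming internals by '(' encounter order: outermost '(' = _0, next = _1, ...
Query node: Y
Path from root: _0 -> _1 -> _3 -> Y
Depth of Y: 3 (number of edges from root)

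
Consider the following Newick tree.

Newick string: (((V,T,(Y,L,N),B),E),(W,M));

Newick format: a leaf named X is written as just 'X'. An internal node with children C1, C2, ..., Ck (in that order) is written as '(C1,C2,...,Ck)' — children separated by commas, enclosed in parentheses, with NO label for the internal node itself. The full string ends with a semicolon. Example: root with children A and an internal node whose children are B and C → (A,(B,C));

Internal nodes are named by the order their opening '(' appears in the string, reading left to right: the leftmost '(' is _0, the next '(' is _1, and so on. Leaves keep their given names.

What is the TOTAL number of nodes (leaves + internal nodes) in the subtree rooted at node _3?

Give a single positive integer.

Newick: (((V,T,(Y,L,N),B),E),(W,M));
Locate _3: it is the '(' at position 7 (the 4th '(' reading left to right).
Query: subtree rooted at _3
_3: subtree_size = 1 + 3
  Y: subtree_size = 1 + 0
  L: subtree_size = 1 + 0
  N: subtree_size = 1 + 0
Total subtree size of _3: 4

Answer: 4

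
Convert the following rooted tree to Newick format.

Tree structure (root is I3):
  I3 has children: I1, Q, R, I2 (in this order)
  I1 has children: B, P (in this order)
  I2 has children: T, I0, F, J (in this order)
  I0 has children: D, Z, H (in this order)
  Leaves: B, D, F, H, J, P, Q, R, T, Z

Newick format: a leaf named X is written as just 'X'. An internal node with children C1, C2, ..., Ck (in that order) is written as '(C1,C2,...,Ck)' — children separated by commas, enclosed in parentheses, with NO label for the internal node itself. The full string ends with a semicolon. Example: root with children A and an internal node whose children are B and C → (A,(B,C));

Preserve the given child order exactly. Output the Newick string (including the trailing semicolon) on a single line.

Answer: ((B,P),Q,R,(T,(D,Z,H),F,J));

Derivation:
internal I3 with children ['I1', 'Q', 'R', 'I2']
  internal I1 with children ['B', 'P']
    leaf 'B' → 'B'
    leaf 'P' → 'P'
  → '(B,P)'
  leaf 'Q' → 'Q'
  leaf 'R' → 'R'
  internal I2 with children ['T', 'I0', 'F', 'J']
    leaf 'T' → 'T'
    internal I0 with children ['D', 'Z', 'H']
      leaf 'D' → 'D'
      leaf 'Z' → 'Z'
      leaf 'H' → 'H'
    → '(D,Z,H)'
    leaf 'F' → 'F'
    leaf 'J' → 'J'
  → '(T,(D,Z,H),F,J)'
→ '((B,P),Q,R,(T,(D,Z,H),F,J))'
Final: ((B,P),Q,R,(T,(D,Z,H),F,J));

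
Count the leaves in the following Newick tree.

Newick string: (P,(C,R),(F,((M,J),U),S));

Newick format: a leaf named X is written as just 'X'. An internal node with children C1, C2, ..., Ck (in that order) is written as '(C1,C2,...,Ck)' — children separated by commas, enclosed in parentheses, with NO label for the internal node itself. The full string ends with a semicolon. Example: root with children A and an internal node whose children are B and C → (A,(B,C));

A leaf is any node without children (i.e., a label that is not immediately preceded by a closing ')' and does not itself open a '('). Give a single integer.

Answer: 8

Derivation:
Newick: (P,(C,R),(F,((M,J),U),S));
Scan left-to-right; a leaf is any maximal label run not followed by '(':
  pos 1: leaf 'P' → count = 1
  pos 4: leaf 'C' → count = 2
  pos 6: leaf 'R' → count = 3
  pos 10: leaf 'F' → count = 4
  pos 14: leaf 'M' → count = 5
  pos 16: leaf 'J' → count = 6
  pos 19: leaf 'U' → count = 7
  pos 22: leaf 'S' → count = 8
Total leaves: 8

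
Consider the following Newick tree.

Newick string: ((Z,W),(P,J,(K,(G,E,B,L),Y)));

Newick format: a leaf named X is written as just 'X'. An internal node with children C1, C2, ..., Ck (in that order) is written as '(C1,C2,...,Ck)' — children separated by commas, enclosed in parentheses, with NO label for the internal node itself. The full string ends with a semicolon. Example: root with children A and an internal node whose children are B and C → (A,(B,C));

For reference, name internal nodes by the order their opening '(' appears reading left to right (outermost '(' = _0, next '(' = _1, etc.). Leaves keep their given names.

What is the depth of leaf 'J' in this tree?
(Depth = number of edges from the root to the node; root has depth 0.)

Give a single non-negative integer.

Answer: 2

Derivation:
Newick: ((Z,W),(P,J,(K,(G,E,B,L),Y)));
Naming internals by '(' encounter order: outermost '(' = _0, next = _1, ...
Query node: J
Path from root: _0 -> _2 -> J
Depth of J: 2 (number of edges from root)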